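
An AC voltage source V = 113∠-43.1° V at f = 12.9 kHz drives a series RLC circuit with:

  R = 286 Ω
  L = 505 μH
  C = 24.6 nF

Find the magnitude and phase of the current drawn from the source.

Step 1 — Angular frequency: ω = 2π·f = 2π·1.29e+04 = 8.105e+04 rad/s.
Step 2 — Component impedances:
  R: Z = R = 286 Ω
  L: Z = jωL = j·8.105e+04·0.000505 = 0 + j40.93 Ω
  C: Z = 1/(jωC) = -j/(ω·C) = 0 - j501.5 Ω
Step 3 — Series combination: Z_total = R + L + C = 286 - j460.6 Ω = 542.2∠-58.2° Ω.
Step 4 — Source phasor: V = 113∠-43.1° V = 82.51 - j77.21 V.
Step 5 — Ohm's law: I = V / Z_total = (82.51 - j77.21) / (286 - j460.6) = 0.2013 + j0.05416 A.
Step 6 — Convert to polar: |I| = 0.2084 A, ∠I = 15.1°.

I = 0.2084∠15.1° A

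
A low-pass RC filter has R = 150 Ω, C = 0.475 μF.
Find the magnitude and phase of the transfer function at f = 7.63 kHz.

Step 1 — Angular frequency: ω = 2π·7630 = 4.794e+04 rad/s.
Step 2 — Transfer function: H(jω) = 1/(1 + jωRC).
Step 3 — Denominator: 1 + jωRC = 1 + j·4.794e+04·150·4.75e-07 = 1 + j3.416.
Step 4 — H = 0.07894 - j0.2696.
Step 5 — Magnitude: |H| = 0.281 (-11.0 dB); phase: φ = -73.7°.

|H| = 0.281 (-11.0 dB), φ = -73.7°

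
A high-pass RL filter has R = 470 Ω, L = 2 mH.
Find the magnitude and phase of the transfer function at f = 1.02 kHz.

Step 1 — Angular frequency: ω = 2π·1020 = 6409 rad/s.
Step 2 — Transfer function: H(jω) = jωL/(R + jωL).
Step 3 — Numerator jωL = j·12.82; denominator R + jωL = 470 + j12.82.
Step 4 — H = 0.0007432 + j0.02725.
Step 5 — Magnitude: |H| = 0.02726 (-31.3 dB); phase: φ = 88.4°.

|H| = 0.02726 (-31.3 dB), φ = 88.4°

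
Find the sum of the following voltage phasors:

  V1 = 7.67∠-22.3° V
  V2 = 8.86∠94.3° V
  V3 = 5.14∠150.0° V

Step 1 — Convert each phasor to rectangular form:
  V1 = 7.67·(cos(-22.3°) + j·sin(-22.3°)) = 7.096 - j2.91 V
  V2 = 8.86·(cos(94.3°) + j·sin(94.3°)) = -0.6643 + j8.835 V
  V3 = 5.14·(cos(150.0°) + j·sin(150.0°)) = -4.451 + j2.57 V
Step 2 — Sum components: V_total = 1.981 + j8.495 V.
Step 3 — Convert to polar: |V_total| = 8.722 V, ∠V_total = 76.9°.

V_total = 8.722∠76.9° V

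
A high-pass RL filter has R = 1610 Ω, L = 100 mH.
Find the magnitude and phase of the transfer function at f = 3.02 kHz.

Step 1 — Angular frequency: ω = 2π·3020 = 1.898e+04 rad/s.
Step 2 — Transfer function: H(jω) = jωL/(R + jωL).
Step 3 — Numerator jωL = j·1898; denominator R + jωL = 1610 + j1898.
Step 4 — H = 0.5814 + j0.4933.
Step 5 — Magnitude: |H| = 0.7625 (-2.4 dB); phase: φ = 40.3°.

|H| = 0.7625 (-2.4 dB), φ = 40.3°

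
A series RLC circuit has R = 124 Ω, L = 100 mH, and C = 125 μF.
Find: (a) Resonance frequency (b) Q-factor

Step 1 — Resonance condition Im(Z)=0 gives ω₀ = 1/√(LC).
Step 2 — ω₀ = 1/√(0.1·0.000125) = 282.8 rad/s.
Step 3 — f₀ = ω₀/(2π) = 45.02 Hz.
Step 4 — Series Q: Q = ω₀L/R = 282.8·0.1/124 = 0.2281.

(a) f₀ = 45.02 Hz  (b) Q = 0.2281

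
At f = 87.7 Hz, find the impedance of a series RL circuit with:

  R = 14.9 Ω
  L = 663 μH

Step 1 — Angular frequency: ω = 2π·f = 2π·87.7 = 551 rad/s.
Step 2 — Component impedances:
  R: Z = R = 14.9 Ω
  L: Z = jωL = j·551·0.000663 = 0 + j0.3653 Ω
Step 3 — Series combination: Z_total = R + L = 14.9 + j0.3653 Ω = 14.9∠1.4° Ω.

Z = 14.9 + j0.3653 Ω = 14.9∠1.4° Ω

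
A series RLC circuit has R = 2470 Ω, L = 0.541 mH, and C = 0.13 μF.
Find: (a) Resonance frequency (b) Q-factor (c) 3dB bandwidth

Step 1 — Resonance: ω₀ = 1/√(LC) = 1/√(0.000541·1.3e-07) = 1.192e+05 rad/s.
Step 2 — f₀ = ω₀/(2π) = 1.898e+04 Hz.
Step 3 — Series Q: Q = ω₀L/R = 1.192e+05·0.000541/2470 = 0.02612.
Step 4 — Bandwidth: Δω = ω₀/Q = 4.566e+06 rad/s; BW = Δω/(2π) = 7.266e+05 Hz.

(a) f₀ = 1.898e+04 Hz  (b) Q = 0.02612  (c) BW = 7.266e+05 Hz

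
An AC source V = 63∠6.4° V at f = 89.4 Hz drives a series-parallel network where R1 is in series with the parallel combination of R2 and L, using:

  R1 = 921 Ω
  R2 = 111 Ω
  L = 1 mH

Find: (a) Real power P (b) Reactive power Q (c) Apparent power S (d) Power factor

Step 1 — Angular frequency: ω = 2π·f = 2π·89.4 = 561.7 rad/s.
Step 2 — Component impedances:
  R1: Z = R = 921 Ω
  R2: Z = R = 111 Ω
  L: Z = jωL = j·561.7·0.001 = 0 + j0.5617 Ω
Step 3 — Parallel branch: R2 || L = 1/(1/R2 + 1/L) = 0.002843 + j0.5617 Ω.
Step 4 — Series with R1: Z_total = R1 + (R2 || L) = 921 + j0.5617 Ω = 921∠0.0° Ω.
Step 5 — Source phasor: V = 63∠6.4° V = 62.61 + j7.023 V.
Step 6 — Current: I = V / Z = 0.06798 + j0.007583 A = 0.0684∠6.4° A.
Step 7 — Complex power: S = V·I* = 4.309 + j0.002628 VA.
Step 8 — Real power: P = Re(S) = 4.309 W.
Step 9 — Reactive power: Q = Im(S) = 0.002628 VAR.
Step 10 — Apparent power: |S| = 4.309 VA.
Step 11 — Power factor: PF = P/|S| = 1 (lagging).

(a) P = 4.309 W  (b) Q = 0.002628 VAR  (c) S = 4.309 VA  (d) PF = 1 (lagging)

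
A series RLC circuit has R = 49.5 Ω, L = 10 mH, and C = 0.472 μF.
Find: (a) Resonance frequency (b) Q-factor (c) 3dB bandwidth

Step 1 — Resonance condition Im(Z)=0 gives ω₀ = 1/√(LC).
Step 2 — ω₀ = 1/√(0.01·4.72e-07) = 1.456e+04 rad/s.
Step 3 — f₀ = ω₀/(2π) = 2317 Hz.
Step 4 — Series Q: Q = ω₀L/R = 1.456e+04·0.01/49.5 = 2.941.
Step 5 — 3dB bandwidth: Δω = ω₀/Q = 4950 rad/s; BW = Δω/(2π) = 787.8 Hz.

(a) f₀ = 2317 Hz  (b) Q = 2.941  (c) BW = 787.8 Hz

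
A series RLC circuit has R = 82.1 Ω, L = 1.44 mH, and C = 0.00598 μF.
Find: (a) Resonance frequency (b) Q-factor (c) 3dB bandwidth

Step 1 — Resonance: ω₀ = 1/√(LC) = 1/√(0.00144·5.98e-09) = 3.408e+05 rad/s.
Step 2 — f₀ = ω₀/(2π) = 5.424e+04 Hz.
Step 3 — Series Q: Q = ω₀L/R = 3.408e+05·0.00144/82.1 = 5.977.
Step 4 — Bandwidth: Δω = ω₀/Q = 5.701e+04 rad/s; BW = Δω/(2π) = 9074 Hz.

(a) f₀ = 5.424e+04 Hz  (b) Q = 5.977  (c) BW = 9074 Hz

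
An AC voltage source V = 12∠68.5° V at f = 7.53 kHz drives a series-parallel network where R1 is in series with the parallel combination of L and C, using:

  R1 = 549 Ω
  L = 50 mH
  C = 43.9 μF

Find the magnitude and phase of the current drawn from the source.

Step 1 — Angular frequency: ω = 2π·f = 2π·7530 = 4.731e+04 rad/s.
Step 2 — Component impedances:
  R1: Z = R = 549 Ω
  L: Z = jωL = j·4.731e+04·0.05 = 0 + j2366 Ω
  C: Z = 1/(jωC) = -j/(ω·C) = 0 - j0.4815 Ω
Step 3 — Parallel branch: L || C = 1/(1/L + 1/C) = 0 - j0.4816 Ω.
Step 4 — Series with R1: Z_total = R1 + (L || C) = 549 - j0.4816 Ω = 549∠-0.1° Ω.
Step 5 — Source phasor: V = 12∠68.5° V = 4.398 + j11.17 V.
Step 6 — Ohm's law: I = V / Z_total = (4.398 + j11.17) / (549 - j0.4816) = 0.007993 + j0.02034 A.
Step 7 — Convert to polar: |I| = 0.02186 A, ∠I = 68.6°.

I = 0.02186∠68.6° A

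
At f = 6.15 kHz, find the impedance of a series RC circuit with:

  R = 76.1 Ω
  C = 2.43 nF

Step 1 — Angular frequency: ω = 2π·f = 2π·6150 = 3.864e+04 rad/s.
Step 2 — Component impedances:
  R: Z = R = 76.1 Ω
  C: Z = 1/(jωC) = -j/(ω·C) = 0 - j1.065e+04 Ω
Step 3 — Series combination: Z_total = R + C = 76.1 - j1.065e+04 Ω = 1.065e+04∠-89.6° Ω.

Z = 76.1 - j1.065e+04 Ω = 1.065e+04∠-89.6° Ω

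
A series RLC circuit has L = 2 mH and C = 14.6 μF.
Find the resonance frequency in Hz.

Step 1 — Resonance condition Im(Z)=0 gives ω₀ = 1/√(LC).
Step 2 — ω₀ = 1/√(0.002·1.46e-05) = 5852 rad/s.
Step 3 — f₀ = ω₀/(2π) = 931.4 Hz.

f₀ = 931.4 Hz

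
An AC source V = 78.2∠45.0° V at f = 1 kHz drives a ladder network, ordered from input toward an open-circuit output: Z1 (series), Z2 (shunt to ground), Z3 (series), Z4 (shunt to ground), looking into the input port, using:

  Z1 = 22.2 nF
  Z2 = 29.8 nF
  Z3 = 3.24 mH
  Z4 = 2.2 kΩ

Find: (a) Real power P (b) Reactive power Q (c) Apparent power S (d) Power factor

Step 1 — Angular frequency: ω = 2π·f = 2π·1000 = 6283 rad/s.
Step 2 — Component impedances:
  Z1: Z = 1/(jωC) = -j/(ω·C) = 0 - j7169 Ω
  Z2: Z = 1/(jωC) = -j/(ω·C) = 0 - j5341 Ω
  Z3: Z = jωL = j·6283·0.00324 = 0 + j20.36 Ω
  Z4: Z = R = 2200 Ω
Step 3 — Ladder network (open output): work backward from the far end, alternating series and parallel combinations. Z_in = 1893 - j7932 Ω = 8154∠-76.6° Ω.
Step 4 — Source phasor: V = 78.2∠45.0° V = 55.3 + j55.3 V.
Step 5 — Current: I = V / Z = -0.005021 + j0.00817 A = 0.00959∠121.6° A.
Step 6 — Complex power: S = V·I* = 0.1741 - j0.7294 VA.
Step 7 — Real power: P = Re(S) = 0.1741 W.
Step 8 — Reactive power: Q = Im(S) = -0.7294 VAR.
Step 9 — Apparent power: |S| = 0.7499 VA.
Step 10 — Power factor: PF = P/|S| = 0.2322 (leading).

(a) P = 0.1741 W  (b) Q = -0.7294 VAR  (c) S = 0.7499 VA  (d) PF = 0.2322 (leading)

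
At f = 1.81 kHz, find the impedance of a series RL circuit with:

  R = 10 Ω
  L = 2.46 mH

Step 1 — Angular frequency: ω = 2π·f = 2π·1810 = 1.137e+04 rad/s.
Step 2 — Component impedances:
  R: Z = R = 10 Ω
  L: Z = jωL = j·1.137e+04·0.00246 = 0 + j27.98 Ω
Step 3 — Series combination: Z_total = R + L = 10 + j27.98 Ω = 29.71∠70.3° Ω.

Z = 10 + j27.98 Ω = 29.71∠70.3° Ω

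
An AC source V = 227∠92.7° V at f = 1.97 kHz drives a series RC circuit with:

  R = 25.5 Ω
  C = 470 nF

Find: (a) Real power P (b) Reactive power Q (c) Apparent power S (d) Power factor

Step 1 — Angular frequency: ω = 2π·f = 2π·1970 = 1.238e+04 rad/s.
Step 2 — Component impedances:
  R: Z = R = 25.5 Ω
  C: Z = 1/(jωC) = -j/(ω·C) = 0 - j171.9 Ω
Step 3 — Series combination: Z_total = R + C = 25.5 - j171.9 Ω = 173.8∠-81.6° Ω.
Step 4 — Source phasor: V = 227∠92.7° V = -10.69 + j226.7 V.
Step 5 — Current: I = V / Z = -1.3 + j0.1306 A = 1.306∠174.3° A.
Step 6 — Complex power: S = V·I* = 43.51 - j293.3 VA.
Step 7 — Real power: P = Re(S) = 43.51 W.
Step 8 — Reactive power: Q = Im(S) = -293.3 VAR.
Step 9 — Apparent power: |S| = 296.5 VA.
Step 10 — Power factor: PF = P/|S| = 0.1467 (leading).

(a) P = 43.51 W  (b) Q = -293.3 VAR  (c) S = 296.5 VA  (d) PF = 0.1467 (leading)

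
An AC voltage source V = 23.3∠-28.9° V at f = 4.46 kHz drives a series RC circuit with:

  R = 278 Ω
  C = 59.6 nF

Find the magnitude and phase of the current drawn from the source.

Step 1 — Angular frequency: ω = 2π·f = 2π·4460 = 2.802e+04 rad/s.
Step 2 — Component impedances:
  R: Z = R = 278 Ω
  C: Z = 1/(jωC) = -j/(ω·C) = 0 - j598.7 Ω
Step 3 — Series combination: Z_total = R + C = 278 - j598.7 Ω = 660.1∠-65.1° Ω.
Step 4 — Source phasor: V = 23.3∠-28.9° V = 20.4 - j11.26 V.
Step 5 — Ohm's law: I = V / Z_total = (20.4 - j11.26) / (278 - j598.7) = 0.02848 + j0.02084 A.
Step 6 — Convert to polar: |I| = 0.0353 A, ∠I = 36.2°.

I = 0.0353∠36.2° A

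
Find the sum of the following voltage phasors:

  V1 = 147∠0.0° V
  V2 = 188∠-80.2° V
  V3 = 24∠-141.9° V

Step 1 — Convert each phasor to rectangular form:
  V1 = 147·(cos(0.0°) + j·sin(0.0°)) = 147 V
  V2 = 188·(cos(-80.2°) + j·sin(-80.2°)) = 32 - j185.3 V
  V3 = 24·(cos(-141.9°) + j·sin(-141.9°)) = -18.89 - j14.81 V
Step 2 — Sum components: V_total = 160.1 - j200.1 V.
Step 3 — Convert to polar: |V_total| = 256.2 V, ∠V_total = -51.3°.

V_total = 256.2∠-51.3° V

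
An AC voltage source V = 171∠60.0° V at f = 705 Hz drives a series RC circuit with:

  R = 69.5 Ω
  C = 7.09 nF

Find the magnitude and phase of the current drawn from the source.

Step 1 — Angular frequency: ω = 2π·f = 2π·705 = 4430 rad/s.
Step 2 — Component impedances:
  R: Z = R = 69.5 Ω
  C: Z = 1/(jωC) = -j/(ω·C) = 0 - j3.184e+04 Ω
Step 3 — Series combination: Z_total = R + C = 69.5 - j3.184e+04 Ω = 3.184e+04∠-89.9° Ω.
Step 4 — Source phasor: V = 171∠60.0° V = 85.5 + j148.1 V.
Step 5 — Ohm's law: I = V / Z_total = (85.5 + j148.1) / (69.5 - j3.184e+04) = -0.004645 + j0.002695 A.
Step 6 — Convert to polar: |I| = 0.00537 A, ∠I = 149.9°.

I = 0.00537∠149.9° A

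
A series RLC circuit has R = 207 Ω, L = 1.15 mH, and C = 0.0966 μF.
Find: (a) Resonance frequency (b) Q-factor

Step 1 — Resonance condition Im(Z)=0 gives ω₀ = 1/√(LC).
Step 2 — ω₀ = 1/√(0.00115·9.66e-08) = 9.488e+04 rad/s.
Step 3 — f₀ = ω₀/(2π) = 1.51e+04 Hz.
Step 4 — Series Q: Q = ω₀L/R = 9.488e+04·0.00115/207 = 0.5271.

(a) f₀ = 1.51e+04 Hz  (b) Q = 0.5271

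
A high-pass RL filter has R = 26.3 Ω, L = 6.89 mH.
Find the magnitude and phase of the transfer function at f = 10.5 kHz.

Step 1 — Angular frequency: ω = 2π·1.05e+04 = 6.597e+04 rad/s.
Step 2 — Transfer function: H(jω) = jωL/(R + jωL).
Step 3 — Numerator jωL = j·454.6; denominator R + jωL = 26.3 + j454.6.
Step 4 — H = 0.9967 + j0.05767.
Step 5 — Magnitude: |H| = 0.9983 (-0.0 dB); phase: φ = 3.3°.

|H| = 0.9983 (-0.0 dB), φ = 3.3°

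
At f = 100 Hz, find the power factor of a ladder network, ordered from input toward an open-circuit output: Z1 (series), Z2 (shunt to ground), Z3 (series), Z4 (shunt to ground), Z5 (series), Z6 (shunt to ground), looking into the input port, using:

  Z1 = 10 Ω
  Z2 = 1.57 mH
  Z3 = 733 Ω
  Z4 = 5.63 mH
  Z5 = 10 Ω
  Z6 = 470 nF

Step 1 — Angular frequency: ω = 2π·f = 2π·100 = 628.3 rad/s.
Step 2 — Component impedances:
  Z1: Z = R = 10 Ω
  Z2: Z = jωL = j·628.3·0.00157 = 0 + j0.9865 Ω
  Z3: Z = R = 733 Ω
  Z4: Z = jωL = j·628.3·0.00563 = 0 + j3.537 Ω
  Z5: Z = R = 10 Ω
  Z6: Z = 1/(jωC) = -j/(ω·C) = 0 - j3386 Ω
Step 3 — Ladder network (open output): work backward from the far end, alternating series and parallel combinations. Z_in = 10 + j0.9865 Ω = 10.05∠5.6° Ω.
Step 4 — Power factor: PF = cos(φ) = Re(Z)/|Z| = 10.0013/10.0499 = 0.9952.
Step 5 — Type: Im(Z) = 0.9865 ⇒ lagging (phase φ = 5.6°).

PF = 0.9952 (lagging, φ = 5.6°)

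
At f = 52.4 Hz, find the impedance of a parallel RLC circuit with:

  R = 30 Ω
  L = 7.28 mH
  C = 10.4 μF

Step 1 — Angular frequency: ω = 2π·f = 2π·52.4 = 329.2 rad/s.
Step 2 — Component impedances:
  R: Z = R = 30 Ω
  L: Z = jωL = j·329.2·0.00728 = 0 + j2.397 Ω
  C: Z = 1/(jωC) = -j/(ω·C) = 0 - j292 Ω
Step 3 — Parallel combination: 1/Z_total = 1/R + 1/L + 1/C; Z_total = 0.1934 + j2.401 Ω = 2.409∠85.4° Ω.

Z = 0.1934 + j2.401 Ω = 2.409∠85.4° Ω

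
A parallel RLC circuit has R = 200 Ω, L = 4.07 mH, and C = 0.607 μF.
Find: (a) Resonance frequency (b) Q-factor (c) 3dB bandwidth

Step 1 — Resonance: ω₀ = 1/√(LC) = 1/√(0.00407·6.07e-07) = 2.012e+04 rad/s.
Step 2 — f₀ = ω₀/(2π) = 3202 Hz.
Step 3 — Parallel Q: Q = R/(ω₀L) = 200/(2.012e+04·0.00407) = 2.442.
Step 4 — Bandwidth: Δω = ω₀/Q = 8237 rad/s; BW = Δω/(2π) = 1311 Hz.

(a) f₀ = 3202 Hz  (b) Q = 2.442  (c) BW = 1311 Hz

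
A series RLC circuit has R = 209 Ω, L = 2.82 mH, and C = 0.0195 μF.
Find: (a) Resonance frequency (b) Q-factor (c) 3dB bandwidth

Step 1 — Resonance: ω₀ = 1/√(LC) = 1/√(0.00282·1.95e-08) = 1.349e+05 rad/s.
Step 2 — f₀ = ω₀/(2π) = 2.146e+04 Hz.
Step 3 — Series Q: Q = ω₀L/R = 1.349e+05·0.00282/209 = 1.82.
Step 4 — Bandwidth: Δω = ω₀/Q = 7.411e+04 rad/s; BW = Δω/(2π) = 1.18e+04 Hz.

(a) f₀ = 2.146e+04 Hz  (b) Q = 1.82  (c) BW = 1.18e+04 Hz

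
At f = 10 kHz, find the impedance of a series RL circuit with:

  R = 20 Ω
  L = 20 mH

Step 1 — Angular frequency: ω = 2π·f = 2π·1e+04 = 6.283e+04 rad/s.
Step 2 — Component impedances:
  R: Z = R = 20 Ω
  L: Z = jωL = j·6.283e+04·0.02 = 0 + j1257 Ω
Step 3 — Series combination: Z_total = R + L = 20 + j1257 Ω = 1257∠89.1° Ω.

Z = 20 + j1257 Ω = 1257∠89.1° Ω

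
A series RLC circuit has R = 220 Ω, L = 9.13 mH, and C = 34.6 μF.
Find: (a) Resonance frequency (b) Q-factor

Step 1 — Resonance condition Im(Z)=0 gives ω₀ = 1/√(LC).
Step 2 — ω₀ = 1/√(0.00913·3.46e-05) = 1779 rad/s.
Step 3 — f₀ = ω₀/(2π) = 283.2 Hz.
Step 4 — Series Q: Q = ω₀L/R = 1779·0.00913/220 = 0.07384.

(a) f₀ = 283.2 Hz  (b) Q = 0.07384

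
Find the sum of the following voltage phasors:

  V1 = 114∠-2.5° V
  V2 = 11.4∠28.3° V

Step 1 — Convert each phasor to rectangular form:
  V1 = 114·(cos(-2.5°) + j·sin(-2.5°)) = 113.9 - j4.973 V
  V2 = 11.4·(cos(28.3°) + j·sin(28.3°)) = 10.04 + j5.405 V
Step 2 — Sum components: V_total = 123.9 + j0.432 V.
Step 3 — Convert to polar: |V_total| = 123.9 V, ∠V_total = 0.2°.

V_total = 123.9∠0.2° V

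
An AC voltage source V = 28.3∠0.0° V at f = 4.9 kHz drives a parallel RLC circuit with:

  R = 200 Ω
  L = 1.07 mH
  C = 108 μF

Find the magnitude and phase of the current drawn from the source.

Step 1 — Angular frequency: ω = 2π·f = 2π·4900 = 3.079e+04 rad/s.
Step 2 — Component impedances:
  R: Z = R = 200 Ω
  L: Z = jωL = j·3.079e+04·0.00107 = 0 + j32.94 Ω
  C: Z = 1/(jωC) = -j/(ω·C) = 0 - j0.3007 Ω
Step 3 — Parallel combination: 1/Z_total = 1/R + 1/L + 1/C; Z_total = 0.0004606 - j0.3035 Ω = 0.3035∠-89.9° Ω.
Step 4 — Source phasor: V = 28.3∠0.0° V = 28.3 V.
Step 5 — Ohm's law: I = V / Z_total = (28.3) / (0.0004606 - j0.3035) = 0.1415 + j93.24 A.
Step 6 — Convert to polar: |I| = 93.24 A, ∠I = 89.9°.

I = 93.24∠89.9° A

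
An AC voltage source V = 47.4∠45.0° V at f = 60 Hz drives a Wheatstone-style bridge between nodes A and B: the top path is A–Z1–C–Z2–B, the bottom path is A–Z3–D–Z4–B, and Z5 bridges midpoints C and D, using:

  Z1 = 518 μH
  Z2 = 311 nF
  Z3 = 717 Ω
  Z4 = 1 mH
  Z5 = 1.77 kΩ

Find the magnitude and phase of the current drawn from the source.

Step 1 — Angular frequency: ω = 2π·f = 2π·60 = 377 rad/s.
Step 2 — Component impedances:
  Z1: Z = jωL = j·377·0.000518 = 0 + j0.1953 Ω
  Z2: Z = 1/(jωC) = -j/(ω·C) = 0 - j8529 Ω
  Z3: Z = R = 717 Ω
  Z4: Z = jωL = j·377·0.001 = 0 + j0.377 Ω
  Z5: Z = R = 1770 Ω
Step 3 — Bridge requires nodal analysis (the Z5 bridge couples midpoints C and D, so the two paths cannot be reduced to a simple series/parallel combination). Setting node B to ground and injecting 1 A at node A, the 3-node admittance system at A, C, D solves to V_A = Z_AB = 508.5 - j30.03 Ω = 509.4∠-3.4° Ω.
Step 4 — Source phasor: V = 47.4∠45.0° V = 33.52 + j33.52 V.
Step 5 — Ohm's law: I = V / Z_total = (33.52 + j33.52) / (508.5 - j30.03) = 0.0618 + j0.06956 A.
Step 6 — Convert to polar: |I| = 0.09305 A, ∠I = 48.4°.

I = 0.09305∠48.4° A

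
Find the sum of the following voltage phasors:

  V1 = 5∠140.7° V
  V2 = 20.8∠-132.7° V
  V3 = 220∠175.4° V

Step 1 — Convert each phasor to rectangular form:
  V1 = 5·(cos(140.7°) + j·sin(140.7°)) = -3.869 + j3.167 V
  V2 = 20.8·(cos(-132.7°) + j·sin(-132.7°)) = -14.11 - j15.29 V
  V3 = 220·(cos(175.4°) + j·sin(175.4°)) = -219.3 + j17.64 V
Step 2 — Sum components: V_total = -237.3 + j5.524 V.
Step 3 — Convert to polar: |V_total| = 237.3 V, ∠V_total = 178.7°.

V_total = 237.3∠178.7° V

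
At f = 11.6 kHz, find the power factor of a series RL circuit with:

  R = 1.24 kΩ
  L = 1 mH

Step 1 — Angular frequency: ω = 2π·f = 2π·1.16e+04 = 7.288e+04 rad/s.
Step 2 — Component impedances:
  R: Z = R = 1240 Ω
  L: Z = jωL = j·7.288e+04·0.001 = 0 + j72.88 Ω
Step 3 — Series combination: Z_total = R + L = 1240 + j72.88 Ω = 1242∠3.4° Ω.
Step 4 — Power factor: PF = cos(φ) = Re(Z)/|Z| = 1240/1242.1 = 0.9983.
Step 5 — Type: Im(Z) = 72.88 ⇒ lagging (phase φ = 3.4°).

PF = 0.9983 (lagging, φ = 3.4°)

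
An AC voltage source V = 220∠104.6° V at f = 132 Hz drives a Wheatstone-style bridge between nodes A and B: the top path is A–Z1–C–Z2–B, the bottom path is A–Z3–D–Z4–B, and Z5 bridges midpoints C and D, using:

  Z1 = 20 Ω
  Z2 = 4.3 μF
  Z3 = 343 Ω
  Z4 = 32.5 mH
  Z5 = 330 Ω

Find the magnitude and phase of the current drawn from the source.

Step 1 — Angular frequency: ω = 2π·f = 2π·132 = 829.4 rad/s.
Step 2 — Component impedances:
  Z1: Z = R = 20 Ω
  Z2: Z = 1/(jωC) = -j/(ω·C) = 0 - j280.4 Ω
  Z3: Z = R = 343 Ω
  Z4: Z = jωL = j·829.4·0.0325 = 0 + j26.95 Ω
  Z5: Z = R = 330 Ω
Step 3 — Bridge requires nodal analysis (the Z5 bridge couples midpoints C and D, so the two paths cannot be reduced to a simple series/parallel combination). Setting node B to ground and injecting 1 A at node A, the 3-node admittance system at A, C, D solves to V_A = Z_AB = 149.3 - j59.1 Ω = 160.6∠-21.6° Ω.
Step 4 — Source phasor: V = 220∠104.6° V = -55.46 + j212.9 V.
Step 5 — Ohm's law: I = V / Z_total = (-55.46 + j212.9) / (149.3 - j59.1) = -0.8093 + j1.106 A.
Step 6 — Convert to polar: |I| = 1.37 A, ∠I = 126.2°.

I = 1.37∠126.2° A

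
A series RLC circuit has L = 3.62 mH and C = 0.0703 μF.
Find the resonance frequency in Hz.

Step 1 — Resonance condition Im(Z)=0 gives ω₀ = 1/√(LC).
Step 2 — ω₀ = 1/√(0.00362·7.03e-08) = 6.269e+04 rad/s.
Step 3 — f₀ = ω₀/(2π) = 9977 Hz.

f₀ = 9977 Hz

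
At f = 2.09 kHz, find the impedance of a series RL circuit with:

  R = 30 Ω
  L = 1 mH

Step 1 — Angular frequency: ω = 2π·f = 2π·2090 = 1.313e+04 rad/s.
Step 2 — Component impedances:
  R: Z = R = 30 Ω
  L: Z = jωL = j·1.313e+04·0.001 = 0 + j13.13 Ω
Step 3 — Series combination: Z_total = R + L = 30 + j13.13 Ω = 32.75∠23.6° Ω.

Z = 30 + j13.13 Ω = 32.75∠23.6° Ω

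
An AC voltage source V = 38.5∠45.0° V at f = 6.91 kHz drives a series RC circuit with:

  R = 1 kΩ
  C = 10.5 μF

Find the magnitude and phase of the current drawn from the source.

Step 1 — Angular frequency: ω = 2π·f = 2π·6910 = 4.342e+04 rad/s.
Step 2 — Component impedances:
  R: Z = R = 1000 Ω
  C: Z = 1/(jωC) = -j/(ω·C) = 0 - j2.194 Ω
Step 3 — Series combination: Z_total = R + C = 1000 - j2.194 Ω = 1000∠-0.1° Ω.
Step 4 — Source phasor: V = 38.5∠45.0° V = 27.22 + j27.22 V.
Step 5 — Ohm's law: I = V / Z_total = (27.22 + j27.22) / (1000 - j2.194) = 0.02716 + j0.02728 A.
Step 6 — Convert to polar: |I| = 0.0385 A, ∠I = 45.1°.

I = 0.0385∠45.1° A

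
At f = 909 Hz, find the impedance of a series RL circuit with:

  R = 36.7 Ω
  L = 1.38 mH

Step 1 — Angular frequency: ω = 2π·f = 2π·909 = 5711 rad/s.
Step 2 — Component impedances:
  R: Z = R = 36.7 Ω
  L: Z = jωL = j·5711·0.00138 = 0 + j7.882 Ω
Step 3 — Series combination: Z_total = R + L = 36.7 + j7.882 Ω = 37.54∠12.1° Ω.

Z = 36.7 + j7.882 Ω = 37.54∠12.1° Ω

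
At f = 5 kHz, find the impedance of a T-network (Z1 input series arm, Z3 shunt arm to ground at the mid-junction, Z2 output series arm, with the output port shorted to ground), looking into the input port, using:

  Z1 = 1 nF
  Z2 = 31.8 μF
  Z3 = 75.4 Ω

Step 1 — Angular frequency: ω = 2π·f = 2π·5000 = 3.142e+04 rad/s.
Step 2 — Component impedances:
  Z1: Z = 1/(jωC) = -j/(ω·C) = 0 - j3.183e+04 Ω
  Z2: Z = 1/(jωC) = -j/(ω·C) = 0 - j1.001 Ω
  Z3: Z = R = 75.4 Ω
Step 3 — With the output port shorted to ground, the output series arm Z2 runs from the junction to ground; the shunt arm Z3 also runs from the junction to ground. They appear in parallel: Z3 || Z2 = 0.01329 - j1.001 Ω.
Step 4 — Series with input arm Z1: Z_in = Z1 + (Z3 || Z2) = 0.01329 - j3.183e+04 Ω = 3.183e+04∠-90.0° Ω.

Z = 0.01329 - j3.183e+04 Ω = 3.183e+04∠-90.0° Ω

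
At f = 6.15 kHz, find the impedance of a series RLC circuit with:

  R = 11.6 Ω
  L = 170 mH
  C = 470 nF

Step 1 — Angular frequency: ω = 2π·f = 2π·6150 = 3.864e+04 rad/s.
Step 2 — Component impedances:
  R: Z = R = 11.6 Ω
  L: Z = jωL = j·3.864e+04·0.17 = 0 + j6569 Ω
  C: Z = 1/(jωC) = -j/(ω·C) = 0 - j55.06 Ω
Step 3 — Series combination: Z_total = R + L + C = 11.6 + j6514 Ω = 6514∠89.9° Ω.

Z = 11.6 + j6514 Ω = 6514∠89.9° Ω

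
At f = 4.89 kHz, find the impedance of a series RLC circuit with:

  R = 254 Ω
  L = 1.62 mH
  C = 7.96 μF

Step 1 — Angular frequency: ω = 2π·f = 2π·4890 = 3.072e+04 rad/s.
Step 2 — Component impedances:
  R: Z = R = 254 Ω
  L: Z = jωL = j·3.072e+04·0.00162 = 0 + j49.77 Ω
  C: Z = 1/(jωC) = -j/(ω·C) = 0 - j4.089 Ω
Step 3 — Series combination: Z_total = R + L + C = 254 + j45.69 Ω = 258.1∠10.2° Ω.

Z = 254 + j45.69 Ω = 258.1∠10.2° Ω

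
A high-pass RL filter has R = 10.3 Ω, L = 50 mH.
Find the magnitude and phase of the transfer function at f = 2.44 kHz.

Step 1 — Angular frequency: ω = 2π·2440 = 1.533e+04 rad/s.
Step 2 — Transfer function: H(jω) = jωL/(R + jωL).
Step 3 — Numerator jωL = j·766.5; denominator R + jωL = 10.3 + j766.5.
Step 4 — H = 0.9998 + j0.01343.
Step 5 — Magnitude: |H| = 0.9999 (-0.0 dB); phase: φ = 0.8°.

|H| = 0.9999 (-0.0 dB), φ = 0.8°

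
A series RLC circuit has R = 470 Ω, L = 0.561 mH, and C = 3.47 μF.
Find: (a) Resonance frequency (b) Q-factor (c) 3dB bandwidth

Step 1 — Resonance: ω₀ = 1/√(LC) = 1/√(0.000561·3.47e-06) = 2.266e+04 rad/s.
Step 2 — f₀ = ω₀/(2π) = 3607 Hz.
Step 3 — Series Q: Q = ω₀L/R = 2.266e+04·0.000561/470 = 0.02705.
Step 4 — Bandwidth: Δω = ω₀/Q = 8.378e+05 rad/s; BW = Δω/(2π) = 1.333e+05 Hz.

(a) f₀ = 3607 Hz  (b) Q = 0.02705  (c) BW = 1.333e+05 Hz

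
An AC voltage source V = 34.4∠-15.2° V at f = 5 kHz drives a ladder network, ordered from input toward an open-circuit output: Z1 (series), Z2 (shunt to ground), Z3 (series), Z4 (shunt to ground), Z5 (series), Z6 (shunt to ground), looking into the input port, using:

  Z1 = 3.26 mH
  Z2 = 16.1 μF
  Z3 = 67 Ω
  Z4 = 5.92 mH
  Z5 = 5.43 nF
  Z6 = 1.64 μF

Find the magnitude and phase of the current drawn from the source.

Step 1 — Angular frequency: ω = 2π·f = 2π·5000 = 3.142e+04 rad/s.
Step 2 — Component impedances:
  Z1: Z = jωL = j·3.142e+04·0.00326 = 0 + j102.4 Ω
  Z2: Z = 1/(jωC) = -j/(ω·C) = 0 - j1.977 Ω
  Z3: Z = R = 67 Ω
  Z4: Z = jωL = j·3.142e+04·0.00592 = 0 + j186 Ω
  Z5: Z = 1/(jωC) = -j/(ω·C) = 0 - j5862 Ω
  Z6: Z = 1/(jωC) = -j/(ω·C) = 0 - j19.41 Ω
Step 3 — Ladder network (open output): work backward from the far end, alternating series and parallel combinations. Z_in = 0.006448 + j100.4 Ω = 100.4∠90.0° Ω.
Step 4 — Source phasor: V = 34.4∠-15.2° V = 33.2 - j9.019 V.
Step 5 — Ohm's law: I = V / Z_total = (33.2 - j9.019) / (0.006448 + j100.4) = -0.08979 - j0.3306 A.
Step 6 — Convert to polar: |I| = 0.3426 A, ∠I = -105.2°.

I = 0.3426∠-105.2° A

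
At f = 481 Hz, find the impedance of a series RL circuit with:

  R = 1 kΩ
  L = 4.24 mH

Step 1 — Angular frequency: ω = 2π·f = 2π·481 = 3022 rad/s.
Step 2 — Component impedances:
  R: Z = R = 1000 Ω
  L: Z = jωL = j·3022·0.00424 = 0 + j12.81 Ω
Step 3 — Series combination: Z_total = R + L = 1000 + j12.81 Ω = 1000∠0.7° Ω.

Z = 1000 + j12.81 Ω = 1000∠0.7° Ω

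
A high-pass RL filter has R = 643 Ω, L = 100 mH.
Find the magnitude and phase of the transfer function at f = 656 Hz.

Step 1 — Angular frequency: ω = 2π·656 = 4122 rad/s.
Step 2 — Transfer function: H(jω) = jωL/(R + jωL).
Step 3 — Numerator jωL = j·412.2; denominator R + jωL = 643 + j412.2.
Step 4 — H = 0.2912 + j0.4543.
Step 5 — Magnitude: |H| = 0.5397 (-5.4 dB); phase: φ = 57.3°.

|H| = 0.5397 (-5.4 dB), φ = 57.3°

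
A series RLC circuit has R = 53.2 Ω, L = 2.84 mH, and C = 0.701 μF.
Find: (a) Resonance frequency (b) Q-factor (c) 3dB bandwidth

Step 1 — Resonance: ω₀ = 1/√(LC) = 1/√(0.00284·7.01e-07) = 2.241e+04 rad/s.
Step 2 — f₀ = ω₀/(2π) = 3567 Hz.
Step 3 — Series Q: Q = ω₀L/R = 2.241e+04·0.00284/53.2 = 1.196.
Step 4 — Bandwidth: Δω = ω₀/Q = 1.873e+04 rad/s; BW = Δω/(2π) = 2981 Hz.

(a) f₀ = 3567 Hz  (b) Q = 1.196  (c) BW = 2981 Hz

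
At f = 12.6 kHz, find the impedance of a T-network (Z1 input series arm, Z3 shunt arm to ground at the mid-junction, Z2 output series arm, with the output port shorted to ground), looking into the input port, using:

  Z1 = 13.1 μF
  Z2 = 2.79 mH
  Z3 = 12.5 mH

Step 1 — Angular frequency: ω = 2π·f = 2π·1.26e+04 = 7.917e+04 rad/s.
Step 2 — Component impedances:
  Z1: Z = 1/(jωC) = -j/(ω·C) = 0 - j0.9642 Ω
  Z2: Z = jωL = j·7.917e+04·0.00279 = 0 + j220.9 Ω
  Z3: Z = jωL = j·7.917e+04·0.0125 = 0 + j989.6 Ω
Step 3 — With the output port shorted to ground, the output series arm Z2 runs from the junction to ground; the shunt arm Z3 also runs from the junction to ground. They appear in parallel: Z3 || Z2 = 0 + j180.6 Ω.
Step 4 — Series with input arm Z1: Z_in = Z1 + (Z3 || Z2) = 0 + j179.6 Ω = 179.6∠90.0° Ω.

Z = 0 + j179.6 Ω = 179.6∠90.0° Ω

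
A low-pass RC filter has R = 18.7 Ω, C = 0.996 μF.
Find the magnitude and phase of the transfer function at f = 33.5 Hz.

Step 1 — Angular frequency: ω = 2π·33.5 = 210.5 rad/s.
Step 2 — Transfer function: H(jω) = 1/(1 + jωRC).
Step 3 — Denominator: 1 + jωRC = 1 + j·210.5·18.7·9.96e-07 = 1 + j0.00392.
Step 4 — H = 1 - j0.00392.
Step 5 — Magnitude: |H| = 1 (-0.0 dB); phase: φ = -0.2°.

|H| = 1 (-0.0 dB), φ = -0.2°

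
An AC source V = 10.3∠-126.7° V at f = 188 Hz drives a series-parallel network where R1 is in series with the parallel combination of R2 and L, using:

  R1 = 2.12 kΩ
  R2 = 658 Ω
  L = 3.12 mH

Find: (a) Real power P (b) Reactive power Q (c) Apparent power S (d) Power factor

Step 1 — Angular frequency: ω = 2π·f = 2π·188 = 1181 rad/s.
Step 2 — Component impedances:
  R1: Z = R = 2120 Ω
  R2: Z = R = 658 Ω
  L: Z = jωL = j·1181·0.00312 = 0 + j3.685 Ω
Step 3 — Parallel branch: R2 || L = 1/(1/R2 + 1/L) = 0.02064 + j3.685 Ω.
Step 4 — Series with R1: Z_total = R1 + (R2 || L) = 2120 + j3.685 Ω = 2120∠0.1° Ω.
Step 5 — Source phasor: V = 10.3∠-126.7° V = -6.156 - j8.258 V.
Step 6 — Current: I = V / Z = -0.00291 - j0.00389 A = 0.004858∠-126.8° A.
Step 7 — Complex power: S = V·I* = 0.05004 + j8.699e-05 VA.
Step 8 — Real power: P = Re(S) = 0.05004 W.
Step 9 — Reactive power: Q = Im(S) = 8.699e-05 VAR.
Step 10 — Apparent power: |S| = 0.05004 VA.
Step 11 — Power factor: PF = P/|S| = 1 (lagging).

(a) P = 0.05004 W  (b) Q = 8.699e-05 VAR  (c) S = 0.05004 VA  (d) PF = 1 (lagging)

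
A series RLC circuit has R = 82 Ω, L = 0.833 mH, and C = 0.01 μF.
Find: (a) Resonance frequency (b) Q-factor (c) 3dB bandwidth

Step 1 — Resonance: ω₀ = 1/√(LC) = 1/√(0.000833·1e-08) = 3.465e+05 rad/s.
Step 2 — f₀ = ω₀/(2π) = 5.514e+04 Hz.
Step 3 — Series Q: Q = ω₀L/R = 3.465e+05·0.000833/82 = 3.52.
Step 4 — Bandwidth: Δω = ω₀/Q = 9.844e+04 rad/s; BW = Δω/(2π) = 1.567e+04 Hz.

(a) f₀ = 5.514e+04 Hz  (b) Q = 3.52  (c) BW = 1.567e+04 Hz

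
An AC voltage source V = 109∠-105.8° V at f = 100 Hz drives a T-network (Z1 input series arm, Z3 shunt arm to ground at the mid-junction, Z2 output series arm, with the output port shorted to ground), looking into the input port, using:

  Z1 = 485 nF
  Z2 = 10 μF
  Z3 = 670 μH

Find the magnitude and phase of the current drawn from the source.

Step 1 — Angular frequency: ω = 2π·f = 2π·100 = 628.3 rad/s.
Step 2 — Component impedances:
  Z1: Z = 1/(jωC) = -j/(ω·C) = 0 - j3282 Ω
  Z2: Z = 1/(jωC) = -j/(ω·C) = 0 - j159.2 Ω
  Z3: Z = jωL = j·628.3·0.00067 = 0 + j0.421 Ω
Step 3 — With the output port shorted to ground, the output series arm Z2 runs from the junction to ground; the shunt arm Z3 also runs from the junction to ground. They appear in parallel: Z3 || Z2 = 0 + j0.4221 Ω.
Step 4 — Series with input arm Z1: Z_in = Z1 + (Z3 || Z2) = 0 - j3281 Ω = 3281∠-90.0° Ω.
Step 5 — Source phasor: V = 109∠-105.8° V = -29.68 - j104.9 V.
Step 6 — Ohm's law: I = V / Z_total = (-29.68 - j104.9) / (0 - j3281) = 0.03197 - j0.009045 A.
Step 7 — Convert to polar: |I| = 0.03322 A, ∠I = -15.8°.

I = 0.03322∠-15.8° A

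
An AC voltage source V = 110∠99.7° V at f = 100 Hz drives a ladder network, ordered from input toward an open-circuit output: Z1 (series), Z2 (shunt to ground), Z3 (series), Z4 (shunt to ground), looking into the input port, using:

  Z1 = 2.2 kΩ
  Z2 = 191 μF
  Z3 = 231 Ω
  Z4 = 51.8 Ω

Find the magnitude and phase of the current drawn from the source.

Step 1 — Angular frequency: ω = 2π·f = 2π·100 = 628.3 rad/s.
Step 2 — Component impedances:
  Z1: Z = R = 2200 Ω
  Z2: Z = 1/(jωC) = -j/(ω·C) = 0 - j8.333 Ω
  Z3: Z = R = 231 Ω
  Z4: Z = R = 51.8 Ω
Step 3 — Ladder network (open output): work backward from the far end, alternating series and parallel combinations. Z_in = 2200 - j8.325 Ω = 2200∠-0.2° Ω.
Step 4 — Source phasor: V = 110∠99.7° V = -18.53 + j108.4 V.
Step 5 — Ohm's law: I = V / Z_total = (-18.53 + j108.4) / (2200 - j8.325) = -0.00861 + j0.04925 A.
Step 6 — Convert to polar: |I| = 0.04999 A, ∠I = 99.9°.

I = 0.04999∠99.9° A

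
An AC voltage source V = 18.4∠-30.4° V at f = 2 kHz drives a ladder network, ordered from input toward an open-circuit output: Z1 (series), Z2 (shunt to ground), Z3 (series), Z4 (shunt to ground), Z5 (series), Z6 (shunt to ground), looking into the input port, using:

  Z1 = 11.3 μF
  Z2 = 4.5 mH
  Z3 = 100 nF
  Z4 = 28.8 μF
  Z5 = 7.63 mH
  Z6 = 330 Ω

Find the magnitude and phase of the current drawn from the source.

Step 1 — Angular frequency: ω = 2π·f = 2π·2000 = 1.257e+04 rad/s.
Step 2 — Component impedances:
  Z1: Z = 1/(jωC) = -j/(ω·C) = 0 - j7.042 Ω
  Z2: Z = jωL = j·1.257e+04·0.0045 = 0 + j56.55 Ω
  Z3: Z = 1/(jωC) = -j/(ω·C) = 0 - j795.8 Ω
  Z4: Z = 1/(jωC) = -j/(ω·C) = 0 - j2.763 Ω
  Z5: Z = jωL = j·1.257e+04·0.00763 = 0 + j95.88 Ω
  Z6: Z = R = 330 Ω
Step 3 — Ladder network (open output): work backward from the far end, alternating series and parallel combinations. Z_in = 0.0001245 + j53.82 Ω = 53.82∠90.0° Ω.
Step 4 — Source phasor: V = 18.4∠-30.4° V = 15.87 - j9.311 V.
Step 5 — Ohm's law: I = V / Z_total = (15.87 - j9.311) / (0.0001245 + j53.82) = -0.173 - j0.2949 A.
Step 6 — Convert to polar: |I| = 0.3419 A, ∠I = -120.4°.

I = 0.3419∠-120.4° A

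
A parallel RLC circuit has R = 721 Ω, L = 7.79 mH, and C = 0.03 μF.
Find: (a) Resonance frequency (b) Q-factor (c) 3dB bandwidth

Step 1 — Resonance: ω₀ = 1/√(LC) = 1/√(0.00779·3e-08) = 6.541e+04 rad/s.
Step 2 — f₀ = ω₀/(2π) = 1.041e+04 Hz.
Step 3 — Parallel Q: Q = R/(ω₀L) = 721/(6.541e+04·0.00779) = 1.415.
Step 4 — Bandwidth: Δω = ω₀/Q = 4.623e+04 rad/s; BW = Δω/(2π) = 7358 Hz.

(a) f₀ = 1.041e+04 Hz  (b) Q = 1.415  (c) BW = 7358 Hz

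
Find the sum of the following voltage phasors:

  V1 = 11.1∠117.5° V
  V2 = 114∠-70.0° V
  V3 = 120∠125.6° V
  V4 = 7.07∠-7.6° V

Step 1 — Convert each phasor to rectangular form:
  V1 = 11.1·(cos(117.5°) + j·sin(117.5°)) = -5.125 + j9.846 V
  V2 = 114·(cos(-70.0°) + j·sin(-70.0°)) = 38.99 - j107.1 V
  V3 = 120·(cos(125.6°) + j·sin(125.6°)) = -69.85 + j97.57 V
  V4 = 7.07·(cos(-7.6°) + j·sin(-7.6°)) = 7.008 - j0.9351 V
Step 2 — Sum components: V_total = -28.98 - j0.6421 V.
Step 3 — Convert to polar: |V_total| = 28.99 V, ∠V_total = -178.7°.

V_total = 28.99∠-178.7° V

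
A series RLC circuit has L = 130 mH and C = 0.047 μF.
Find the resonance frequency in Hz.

Step 1 — Resonance condition Im(Z)=0 gives ω₀ = 1/√(LC).
Step 2 — ω₀ = 1/√(0.13·4.7e-08) = 1.279e+04 rad/s.
Step 3 — f₀ = ω₀/(2π) = 2036 Hz.

f₀ = 2036 Hz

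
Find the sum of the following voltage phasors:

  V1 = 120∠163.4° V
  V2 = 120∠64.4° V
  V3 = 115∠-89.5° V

Step 1 — Convert each phasor to rectangular form:
  V1 = 120·(cos(163.4°) + j·sin(163.4°)) = -115 + j34.28 V
  V2 = 120·(cos(64.4°) + j·sin(64.4°)) = 51.85 + j108.2 V
  V3 = 115·(cos(-89.5°) + j·sin(-89.5°)) = 1.004 - j115 V
Step 2 — Sum components: V_total = -62.14 + j27.51 V.
Step 3 — Convert to polar: |V_total| = 67.96 V, ∠V_total = 156.1°.

V_total = 67.96∠156.1° V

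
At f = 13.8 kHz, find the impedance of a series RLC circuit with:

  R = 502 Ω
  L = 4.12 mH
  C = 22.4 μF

Step 1 — Angular frequency: ω = 2π·f = 2π·1.38e+04 = 8.671e+04 rad/s.
Step 2 — Component impedances:
  R: Z = R = 502 Ω
  L: Z = jωL = j·8.671e+04·0.00412 = 0 + j357.2 Ω
  C: Z = 1/(jωC) = -j/(ω·C) = 0 - j0.5149 Ω
Step 3 — Series combination: Z_total = R + L + C = 502 + j356.7 Ω = 615.8∠35.4° Ω.

Z = 502 + j356.7 Ω = 615.8∠35.4° Ω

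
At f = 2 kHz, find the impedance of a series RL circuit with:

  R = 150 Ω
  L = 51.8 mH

Step 1 — Angular frequency: ω = 2π·f = 2π·2000 = 1.257e+04 rad/s.
Step 2 — Component impedances:
  R: Z = R = 150 Ω
  L: Z = jωL = j·1.257e+04·0.0518 = 0 + j650.9 Ω
Step 3 — Series combination: Z_total = R + L = 150 + j650.9 Ω = 668∠77.0° Ω.

Z = 150 + j650.9 Ω = 668∠77.0° Ω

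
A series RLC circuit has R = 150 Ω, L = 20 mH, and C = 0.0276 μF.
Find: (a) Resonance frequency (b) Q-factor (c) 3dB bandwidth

Step 1 — Resonance: ω₀ = 1/√(LC) = 1/√(0.02·2.76e-08) = 4.256e+04 rad/s.
Step 2 — f₀ = ω₀/(2π) = 6774 Hz.
Step 3 — Series Q: Q = ω₀L/R = 4.256e+04·0.02/150 = 5.675.
Step 4 — Bandwidth: Δω = ω₀/Q = 7500 rad/s; BW = Δω/(2π) = 1194 Hz.

(a) f₀ = 6774 Hz  (b) Q = 5.675  (c) BW = 1194 Hz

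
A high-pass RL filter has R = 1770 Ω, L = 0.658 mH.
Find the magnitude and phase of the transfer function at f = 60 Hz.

Step 1 — Angular frequency: ω = 2π·60 = 377 rad/s.
Step 2 — Transfer function: H(jω) = jωL/(R + jωL).
Step 3 — Numerator jωL = j·0.2481; denominator R + jωL = 1770 + j0.2481.
Step 4 — H = 1.964e-08 + j0.0001401.
Step 5 — Magnitude: |H| = 0.0001401 (-77.1 dB); phase: φ = 90.0°.

|H| = 0.0001401 (-77.1 dB), φ = 90.0°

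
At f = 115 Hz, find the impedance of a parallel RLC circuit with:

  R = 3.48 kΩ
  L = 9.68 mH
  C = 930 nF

Step 1 — Angular frequency: ω = 2π·f = 2π·115 = 722.6 rad/s.
Step 2 — Component impedances:
  R: Z = R = 3480 Ω
  L: Z = jωL = j·722.6·0.00968 = 0 + j6.994 Ω
  C: Z = 1/(jωC) = -j/(ω·C) = 0 - j1488 Ω
Step 3 — Parallel combination: 1/Z_total = 1/R + 1/L + 1/C; Z_total = 0.01419 + j7.027 Ω = 7.027∠89.9° Ω.

Z = 0.01419 + j7.027 Ω = 7.027∠89.9° Ω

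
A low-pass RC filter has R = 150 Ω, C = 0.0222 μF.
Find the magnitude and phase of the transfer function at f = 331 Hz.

Step 1 — Angular frequency: ω = 2π·331 = 2080 rad/s.
Step 2 — Transfer function: H(jω) = 1/(1 + jωRC).
Step 3 — Denominator: 1 + jωRC = 1 + j·2080·150·2.22e-08 = 1 + j0.006926.
Step 4 — H = 1 - j0.006925.
Step 5 — Magnitude: |H| = 1 (-0.0 dB); phase: φ = -0.4°.

|H| = 1 (-0.0 dB), φ = -0.4°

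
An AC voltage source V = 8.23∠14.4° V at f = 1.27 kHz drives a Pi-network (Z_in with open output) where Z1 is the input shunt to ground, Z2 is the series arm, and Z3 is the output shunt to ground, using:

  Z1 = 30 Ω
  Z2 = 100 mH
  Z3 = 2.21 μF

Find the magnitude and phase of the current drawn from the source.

Step 1 — Angular frequency: ω = 2π·f = 2π·1270 = 7980 rad/s.
Step 2 — Component impedances:
  Z1: Z = R = 30 Ω
  Z2: Z = jωL = j·7980·0.1 = 0 + j798 Ω
  Z3: Z = 1/(jωC) = -j/(ω·C) = 0 - j56.71 Ω
Step 3 — With open output, the series arm Z2 and the output shunt Z3 appear in series to ground: Z2 + Z3 = 0 + j741.3 Ω.
Step 4 — Parallel with input shunt Z1: Z_in = Z1 || (Z2 + Z3) = 29.95 + j1.212 Ω = 29.98∠2.3° Ω.
Step 5 — Source phasor: V = 8.23∠14.4° V = 7.971 + j2.047 V.
Step 6 — Ohm's law: I = V / Z_total = (7.971 + j2.047) / (29.95 + j1.212) = 0.2685 + j0.05747 A.
Step 7 — Convert to polar: |I| = 0.2746 A, ∠I = 12.1°.

I = 0.2746∠12.1° A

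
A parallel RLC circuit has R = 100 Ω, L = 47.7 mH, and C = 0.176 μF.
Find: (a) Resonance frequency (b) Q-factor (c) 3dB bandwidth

Step 1 — Resonance: ω₀ = 1/√(LC) = 1/√(0.0477·1.76e-07) = 1.091e+04 rad/s.
Step 2 — f₀ = ω₀/(2π) = 1737 Hz.
Step 3 — Parallel Q: Q = R/(ω₀L) = 100/(1.091e+04·0.0477) = 0.1921.
Step 4 — Bandwidth: Δω = ω₀/Q = 5.682e+04 rad/s; BW = Δω/(2π) = 9043 Hz.

(a) f₀ = 1737 Hz  (b) Q = 0.1921  (c) BW = 9043 Hz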